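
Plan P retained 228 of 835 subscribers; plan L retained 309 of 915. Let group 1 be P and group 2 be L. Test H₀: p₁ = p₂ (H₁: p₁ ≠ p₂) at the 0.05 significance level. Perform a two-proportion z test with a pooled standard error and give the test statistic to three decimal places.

p̂₁ = 228/835 = 0.27305, p̂₂ = 309/915 = 0.33770.
Pooled p̂ = (228+309)/(835+915) = 537/1750 = 0.30686.
SE = √(0.212696 × 0.0022905) = 0.02207.
z = (0.27305 − 0.33770)/0.02207 = -0.06465/0.02207 = -2.929.
p-value = 2·P(Z > 2.929) ≈ 0.0034, so at α = 0.05 we reject H₀.

z = -2.929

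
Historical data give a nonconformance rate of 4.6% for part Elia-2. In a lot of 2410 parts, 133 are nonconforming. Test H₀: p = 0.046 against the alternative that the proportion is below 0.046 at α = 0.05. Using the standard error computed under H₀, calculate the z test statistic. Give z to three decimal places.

z = 2.153

p̂ = 133/2410 = 0.055187.
Standard error under H₀: √(0.046×0.954/2410) = 0.004267.
z = (0.055187 − 0.046)/0.004267 = 0.009187/0.004267 = 2.153.
p-value = P(Z < 2.153) ≈ 0.9843, so at α = 0.05 we fail to reject H₀.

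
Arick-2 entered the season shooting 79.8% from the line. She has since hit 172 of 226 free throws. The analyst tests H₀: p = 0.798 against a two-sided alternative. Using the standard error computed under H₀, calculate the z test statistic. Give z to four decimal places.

p̂ = 172/226 = 0.761062.
Standard error under H₀: √(0.798×0.202/226) = 0.026707.
z = (0.761062 − 0.798)/0.026707 = -0.036938/0.026707 = -1.3831.
p-value = 2·P(Z > 1.383) ≈ 0.1666.

z = -1.3831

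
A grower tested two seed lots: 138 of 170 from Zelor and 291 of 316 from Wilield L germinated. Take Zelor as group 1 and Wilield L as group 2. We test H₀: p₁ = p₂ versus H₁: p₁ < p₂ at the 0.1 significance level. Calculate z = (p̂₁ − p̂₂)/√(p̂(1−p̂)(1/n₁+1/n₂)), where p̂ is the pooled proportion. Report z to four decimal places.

p̂₁ = 138/170 = 0.811765, p̂₂ = 291/316 = 0.920886.
Pooled p̂ = (138+291)/(170+316) = 429/486 = 0.882716.
SE = √(p̂(1−p̂)(1/n₁+1/n₂)) = √(0.882716·0.117284·0.00904691) = √(0.000936612) = 0.030604.
z = (0.811765 − 0.920886)/0.030604 = -0.109121/0.030604 = -3.5656.
p-value = P(Z < -3.566) ≈ 0.0002. With α = 0.1, reject H₀.

z = -3.5656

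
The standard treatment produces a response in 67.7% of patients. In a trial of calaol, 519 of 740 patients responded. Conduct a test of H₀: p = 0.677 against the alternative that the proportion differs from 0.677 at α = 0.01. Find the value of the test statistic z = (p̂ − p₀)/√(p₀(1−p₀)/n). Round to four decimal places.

p̂ = 519/740 ≈ 0.701351.
Standard error under H₀: √(0.677×0.323/740) = 0.017190.
z = (0.701351 − 0.677)/0.017190 = 0.024351/0.017190 = 1.4166.
p-value = 2·P(Z > 1.417) ≈ 0.1566, so at α = 0.01 we fail to reject H₀.

z = 1.4166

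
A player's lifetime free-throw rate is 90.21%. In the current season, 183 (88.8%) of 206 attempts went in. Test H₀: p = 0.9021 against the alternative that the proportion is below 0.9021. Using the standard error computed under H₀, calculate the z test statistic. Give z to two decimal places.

z = -0.66

p̂ = 183/206 = 0.88835.
SE = √(p₀(1−p₀)/n) = √(0.088316/206) = 0.02071.
z = (0.88835 − 0.9021)/0.02071 = -0.01375/0.02071 = -0.66.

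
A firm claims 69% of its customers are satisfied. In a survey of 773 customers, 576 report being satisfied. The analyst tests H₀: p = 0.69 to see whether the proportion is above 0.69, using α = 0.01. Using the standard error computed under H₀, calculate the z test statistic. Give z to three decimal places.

p̂ = 576/773 ≈ 0.745149.
Standard error under H₀: √(0.69×0.31/773) = 0.016635.
z = (0.745149 − 0.69)/0.016635 = 0.055149/0.016635 = 3.315.
p-value = P(Z > 3.315) ≈ 0.0005, so at α = 0.01 we reject H₀.

z = 3.315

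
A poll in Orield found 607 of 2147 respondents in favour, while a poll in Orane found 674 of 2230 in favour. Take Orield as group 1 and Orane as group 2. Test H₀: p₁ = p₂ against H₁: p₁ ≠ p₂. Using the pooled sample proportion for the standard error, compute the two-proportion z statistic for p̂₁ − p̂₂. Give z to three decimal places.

p̂₁ = 607/2147 ≈ 0.28272, p̂₂ = 674/2230 ≈ 0.30224.
Pooled p̂ = (607+674)/(2147+2230) = 1281/4377 = 0.29267.
SE = √(0.207013 × 0.000914197) = 0.01376.
z = (0.28272 − 0.30224)/0.01376 = -0.01952/0.01376 = -1.419.
Two-sided p-value ≈ 2·Φ(−1.419) = 0.1559.

z = -1.419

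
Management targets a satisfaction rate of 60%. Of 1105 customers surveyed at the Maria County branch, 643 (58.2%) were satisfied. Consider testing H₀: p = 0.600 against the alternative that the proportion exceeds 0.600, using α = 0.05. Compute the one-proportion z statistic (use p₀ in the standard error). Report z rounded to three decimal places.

z = -1.228

p̂ = 643/1105 = 0.58190.
Standard error under H₀: √(0.6×0.4/1105) = 0.01474.
z = (0.58190 − 0.6)/0.01474 = -0.01810/0.01474 = -1.228.
p-value = P(Z > -1.228) ≈ 0.8903, so at α = 0.05 we fail to reject H₀.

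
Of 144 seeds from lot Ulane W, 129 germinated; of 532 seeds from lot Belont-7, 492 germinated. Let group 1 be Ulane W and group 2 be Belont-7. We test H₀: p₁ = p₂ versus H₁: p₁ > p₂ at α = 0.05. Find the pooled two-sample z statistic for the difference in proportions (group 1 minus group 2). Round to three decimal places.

p̂₁ = 129/144 = 0.895833, p̂₂ = 492/532 = 0.924812.
Pooled p̂ = (129+492)/(144+532) = 621/676 = 0.918639.
SE = √(0.0747413 × 0.00882414) = 0.025681.
z = (0.895833 − 0.924812)/0.025681 = -0.028979/0.025681 = -1.128.
p-value = P(Z > -1.128) ≈ 0.8704; since p > α = 0.05, fail to reject H₀.

z = -1.128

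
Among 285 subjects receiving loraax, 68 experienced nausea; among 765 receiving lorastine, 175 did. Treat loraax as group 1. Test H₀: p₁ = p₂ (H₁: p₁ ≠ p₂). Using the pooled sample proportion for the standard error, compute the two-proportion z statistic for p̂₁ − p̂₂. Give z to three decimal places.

z = 0.336

p̂₁ = 68/285 ≈ 0.23860, p̂₂ = 175/765 ≈ 0.22876.
Pooled p̂ = (68+175)/(285+765) = 243/1050 = 0.23143.
SE = √(0.177869 × 0.00481596) = 0.02927.
z = (0.23860 − 0.22876)/0.02927 = 0.00984/0.02927 = 0.336.
p-value = 2·P(Z > 0.336) ≈ 0.7368.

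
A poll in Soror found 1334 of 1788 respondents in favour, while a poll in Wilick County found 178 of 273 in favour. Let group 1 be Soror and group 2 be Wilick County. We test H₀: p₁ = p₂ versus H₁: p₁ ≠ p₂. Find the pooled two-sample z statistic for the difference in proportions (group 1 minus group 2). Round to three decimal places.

z = 3.275

p̂₁ = 1334/1788 ≈ 0.746085, p̂₂ = 178/273 ≈ 0.652015.
Pooled p̂ = (1334+178)/(1788+273) = 1512/2061 = 0.733624.
SE = √(0.19542 × 0.00422229) = 0.028725.
z = (0.746085 − 0.652015)/0.028725 = 0.094070/0.028725 = 3.275.
p-value = 2·P(Z > 3.275) ≈ 0.0011.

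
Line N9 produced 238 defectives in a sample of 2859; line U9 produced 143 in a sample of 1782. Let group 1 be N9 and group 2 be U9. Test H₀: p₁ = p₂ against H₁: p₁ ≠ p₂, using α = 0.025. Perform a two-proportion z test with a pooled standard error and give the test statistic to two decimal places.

p̂₁ = 238/2859 = 0.0832, p̂₂ = 143/1782 = 0.0802.
Pooled p̂ = (238+143)/(2859+1782) = 381/4641 = 0.0821.
SE = √(0.0753549 × 0.00091094) = 0.0083.
z = (0.0832 − 0.0802)/0.0083 = 0.0030/0.0083 = 0.36.
p-value = 2·P(Z > 0.362) ≈ 0.7174, so at α = 0.025 we fail to reject H₀.

z = 0.36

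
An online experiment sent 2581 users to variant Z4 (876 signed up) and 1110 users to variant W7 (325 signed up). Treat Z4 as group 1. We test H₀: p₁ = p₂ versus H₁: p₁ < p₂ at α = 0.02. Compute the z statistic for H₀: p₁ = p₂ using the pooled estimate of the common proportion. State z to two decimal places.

z = 2.77

p̂₁ = 876/2581 = 0.3394, p̂₂ = 325/1110 = 0.2928.
Pooled p̂ = (876+325)/(2581+1110) = 1201/3691 = 0.3254.
SE = √(p̂(1−p̂)(1/n₁+1/n₂)) = √(0.3254·0.6746·0.00128835) = √(0.000282805) = 0.0168.
z = (0.3394 − 0.2928)/0.0168 = 0.0466/0.0168 = 2.77.
p-value = P(Z < 2.772) ≈ 0.9972, so at α = 0.02 we fail to reject H₀.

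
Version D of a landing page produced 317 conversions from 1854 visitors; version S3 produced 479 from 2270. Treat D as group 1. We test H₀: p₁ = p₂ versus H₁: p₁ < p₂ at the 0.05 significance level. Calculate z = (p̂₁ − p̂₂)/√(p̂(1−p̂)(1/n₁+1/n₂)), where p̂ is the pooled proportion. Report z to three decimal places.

p̂₁ = 317/1854 ≈ 0.170982, p̂₂ = 479/2270 ≈ 0.211013.
Pooled p̂ = (317+479)/(1854+2270) = 796/4124 = 0.193016.
SE = √(p̂(1−p̂)(1/n₁+1/n₂)) = √(0.193016·0.806984·0.000979903) = √(0.000152631) = 0.012354.
z = (0.170982 − 0.211013)/0.012354 = -0.040031/0.012354 = -3.240.
p-value = P(Z < -3.240) ≈ 0.0006. With α = 0.05, reject H₀.

z = -3.240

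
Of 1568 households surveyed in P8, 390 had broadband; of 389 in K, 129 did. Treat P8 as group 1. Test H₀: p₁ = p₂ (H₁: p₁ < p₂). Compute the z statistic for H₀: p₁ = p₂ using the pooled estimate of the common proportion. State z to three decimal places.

z = -3.315

p̂₁ = 390/1568 ≈ 0.248724, p̂₂ = 129/389 ≈ 0.331620.
Pooled p̂ = (390+129)/(1568+389) = 519/1957 = 0.265202.
SE = √(0.19487 × 0.00320845) = 0.025005.
z = (0.248724 − 0.331620)/0.025005 = -0.082896/0.025005 = -3.315.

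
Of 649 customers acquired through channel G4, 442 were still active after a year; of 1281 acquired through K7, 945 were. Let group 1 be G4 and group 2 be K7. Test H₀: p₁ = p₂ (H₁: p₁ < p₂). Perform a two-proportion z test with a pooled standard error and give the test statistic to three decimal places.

z = -2.615

p̂₁ = 442/649 ≈ 0.681048, p̂₂ = 945/1281 ≈ 0.737705.
Pooled p̂ = (442+945)/(649+1281) = 1387/1930 = 0.718653.
SE = √(p̂(1−p̂)(1/n₁+1/n₂)) = √(0.718653·0.281347·0.00232147) = √(0.000469381) = 0.021665.
z = (0.681048 − 0.737705)/0.021665 = -0.056657/0.021665 = -2.615.
p-value = P(Z < -2.615) ≈ 0.0045.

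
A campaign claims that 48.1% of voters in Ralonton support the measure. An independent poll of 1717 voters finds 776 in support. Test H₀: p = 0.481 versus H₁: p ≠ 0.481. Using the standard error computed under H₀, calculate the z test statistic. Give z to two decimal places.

z = -2.41

p̂ = 776/1717 = 0.45195.
SE = √(p₀(1−p₀)/n) = √(0.24964/1717) = 0.01206.
z = (0.45195 − 0.481)/0.01206 = -0.02905/0.01206 = -2.41.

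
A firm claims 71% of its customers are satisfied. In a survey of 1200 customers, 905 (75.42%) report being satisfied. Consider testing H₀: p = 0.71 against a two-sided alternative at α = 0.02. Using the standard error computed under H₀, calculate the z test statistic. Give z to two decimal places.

p̂ = 905/1200 = 0.7542.
SE = √(p₀(1−p₀)/n) = √(0.2059/1200) = 0.0131.
z = (0.7542 − 0.71)/0.0131 = 0.0442/0.0131 = 3.37.
p-value = 2·P(Z > 3.372) ≈ 0.0007, so at α = 0.02 we reject H₀.

z = 3.37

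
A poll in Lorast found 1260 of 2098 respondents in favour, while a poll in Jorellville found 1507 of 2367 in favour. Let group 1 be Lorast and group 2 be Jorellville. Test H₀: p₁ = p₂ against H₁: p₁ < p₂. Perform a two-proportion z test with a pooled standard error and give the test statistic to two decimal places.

z = -2.48

p̂₁ = 1260/2098 = 0.60057, p̂₂ = 1507/2367 = 0.63667.
Pooled p̂ = (1260+1507)/(2098+2367) = 2767/4465 = 0.61971.
SE = √(p̂(1−p̂)(1/n₁+1/n₂)) = √(0.61971·0.38029·0.00089912) = √(0.000211895) = 0.01456.
z = (0.60057 − 0.63667)/0.01456 = -0.03610/0.01456 = -2.48.
p-value = P(Z < -2.480) ≈ 0.0066.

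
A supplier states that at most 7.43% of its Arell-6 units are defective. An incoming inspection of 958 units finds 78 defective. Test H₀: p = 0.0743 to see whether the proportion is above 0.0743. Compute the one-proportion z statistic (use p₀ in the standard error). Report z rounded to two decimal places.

p̂ = 78/958 ≈ 0.0814.
SE = √(p₀(1−p₀)/n) = √(0.06878/958) = 0.0085.
z = (0.0814 − 0.0743)/0.0085 = 0.0071/0.0085 = 0.84.
p-value = P(Z > 0.840) ≈ 0.2004.

z = 0.84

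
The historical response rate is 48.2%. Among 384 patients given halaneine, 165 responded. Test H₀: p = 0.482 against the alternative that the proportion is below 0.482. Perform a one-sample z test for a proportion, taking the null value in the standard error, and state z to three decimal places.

p̂ = 165/384 = 0.429688.
Standard error under H₀: √(0.482×0.518/384) = 0.025499.
z = (0.429688 − 0.482)/0.025499 = -0.052312/0.025499 = -2.052.

z = -2.052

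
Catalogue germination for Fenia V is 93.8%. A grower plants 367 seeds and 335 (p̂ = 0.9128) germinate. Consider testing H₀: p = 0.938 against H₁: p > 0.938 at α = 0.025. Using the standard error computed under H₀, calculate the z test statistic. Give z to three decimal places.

p̂ = 335/367 ≈ 0.91281.
SE = √(p₀(1−p₀)/n) = √(0.058156/367) = 0.01259.
z = (0.91281 − 0.938)/0.01259 = -0.02519/0.01259 = -2.001.
p-value = P(Z > -2.001) ≈ 0.9773; since p > α = 0.025, fail to reject H₀.

z = -2.001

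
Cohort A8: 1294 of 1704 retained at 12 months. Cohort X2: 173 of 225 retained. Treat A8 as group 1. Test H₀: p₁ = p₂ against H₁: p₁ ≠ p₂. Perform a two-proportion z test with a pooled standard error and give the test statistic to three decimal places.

z = -0.314

p̂₁ = 1294/1704 = 0.75939, p̂₂ = 173/225 = 0.76889.
Pooled p̂ = (1294+173)/(1704+225) = 1467/1929 = 0.76050.
SE = √(0.182141 × 0.0050313) = 0.03027.
z = (0.75939 − 0.76889)/0.03027 = -0.00950/0.03027 = -0.314.
Two-sided p-value ≈ 2·Φ(−0.314) = 0.7537.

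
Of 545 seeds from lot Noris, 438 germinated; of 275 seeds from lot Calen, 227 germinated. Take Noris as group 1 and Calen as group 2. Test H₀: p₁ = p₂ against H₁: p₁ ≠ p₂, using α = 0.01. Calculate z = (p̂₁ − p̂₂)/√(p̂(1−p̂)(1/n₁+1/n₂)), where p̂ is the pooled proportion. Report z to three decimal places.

z = -0.752

p̂₁ = 438/545 ≈ 0.80367, p̂₂ = 227/275 ≈ 0.82545.
Pooled p̂ = (438+227)/(545+275) = 665/820 = 0.81098.
SE = √(0.153294 × 0.00547123) = 0.02896.
z = (0.80367 − 0.82545)/0.02896 = -0.02178/0.02896 = -0.752.
p-value = 2·P(Z > 0.752) ≈ 0.4519, so at α = 0.01 we fail to reject H₀.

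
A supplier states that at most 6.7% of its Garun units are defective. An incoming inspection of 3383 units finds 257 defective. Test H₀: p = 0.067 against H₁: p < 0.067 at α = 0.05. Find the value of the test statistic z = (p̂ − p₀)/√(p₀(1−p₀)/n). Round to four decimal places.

p̂ = 257/3383 = 0.0759681.
Under H₀, SE = √(0.067·0.933/3383) = √(1.8478e-05) = 0.0042986.
z = (0.0759681 − 0.067)/0.0042986 = 0.0089681/0.0042986 = 2.0863.
p-value = P(Z < 2.086) ≈ 0.9815, so at α = 0.05 we fail to reject H₀.

z = 2.0863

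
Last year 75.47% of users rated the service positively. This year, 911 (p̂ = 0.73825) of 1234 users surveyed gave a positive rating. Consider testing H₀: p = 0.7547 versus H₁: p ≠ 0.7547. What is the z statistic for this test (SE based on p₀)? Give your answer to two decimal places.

z = -1.34

p̂ = 911/1234 = 0.73825.
Standard error under H₀: √(0.7547×0.2453/1234) = 0.01225.
z = (0.73825 − 0.7547)/0.01225 = -0.01645/0.01225 = -1.34.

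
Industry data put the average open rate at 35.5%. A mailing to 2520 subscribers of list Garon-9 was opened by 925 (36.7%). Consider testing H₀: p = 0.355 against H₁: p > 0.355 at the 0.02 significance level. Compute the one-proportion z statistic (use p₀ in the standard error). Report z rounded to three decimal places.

p̂ = 925/2520 ≈ 0.367063.
Under H₀, SE = √(0.355·0.645/2520) = √(9.08631e-05) = 0.009532.
z = (0.367063 − 0.355)/0.009532 = 0.012063/0.009532 = 1.266.
p-value = P(Z > 1.266) ≈ 0.1028; since p > α = 0.02, fail to reject H₀.

z = 1.266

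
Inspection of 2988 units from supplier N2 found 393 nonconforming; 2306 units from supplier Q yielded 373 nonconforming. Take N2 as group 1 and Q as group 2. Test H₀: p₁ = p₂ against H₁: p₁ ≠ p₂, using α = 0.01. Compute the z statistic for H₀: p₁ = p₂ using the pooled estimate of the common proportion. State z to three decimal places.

z = -3.100

p̂₁ = 393/2988 = 0.131526, p̂₂ = 373/2306 = 0.161752.
Pooled p̂ = (393+373)/(2988+2306) = 766/5294 = 0.144692.
SE = √(0.123756 × 0.000768323) = 0.009751.
z = (0.131526 − 0.161752)/0.009751 = -0.030226/0.009751 = -3.100.
p-value = 2·P(Z > 3.100) ≈ 0.0019; since p < α = 0.01, reject H₀.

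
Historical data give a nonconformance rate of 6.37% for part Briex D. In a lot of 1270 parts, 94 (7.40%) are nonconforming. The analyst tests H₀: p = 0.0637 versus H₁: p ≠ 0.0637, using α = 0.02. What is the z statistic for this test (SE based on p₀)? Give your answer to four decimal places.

p̂ = 94/1270 = 0.074016.
Under H₀, SE = √(0.0637·0.9363/1270) = √(4.69624e-05) = 0.006853.
z = (0.074016 − 0.0637)/0.006853 = 0.010316/0.006853 = 1.5053.
p-value = 2·P(Z > 1.505) ≈ 0.1322. With α = 0.02, fail to reject H₀.

z = 1.5053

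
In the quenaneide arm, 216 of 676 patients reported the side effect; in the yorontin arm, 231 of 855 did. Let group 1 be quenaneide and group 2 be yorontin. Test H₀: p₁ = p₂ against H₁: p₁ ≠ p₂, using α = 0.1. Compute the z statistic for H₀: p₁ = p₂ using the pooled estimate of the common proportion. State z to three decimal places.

p̂₁ = 216/676 ≈ 0.31953, p̂₂ = 231/855 ≈ 0.27018.
Pooled p̂ = (216+231)/(676+855) = 447/1531 = 0.29197.
SE = √(0.206722 × 0.00264888) = 0.02340.
z = (0.31953 − 0.27018)/0.02340 = 0.04935/0.02340 = 2.109.
p-value = 2·P(Z > 2.109) ≈ 0.0349; since p < α = 0.1, reject H₀.

z = 2.109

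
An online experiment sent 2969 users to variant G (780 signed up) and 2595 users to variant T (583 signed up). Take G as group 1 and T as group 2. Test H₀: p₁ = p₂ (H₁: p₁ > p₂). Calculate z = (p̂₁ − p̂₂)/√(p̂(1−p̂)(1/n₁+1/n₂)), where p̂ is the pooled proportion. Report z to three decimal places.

z = 3.292

p̂₁ = 780/2969 = 0.26271, p̂₂ = 583/2595 = 0.22466.
Pooled p̂ = (780+583)/(2969+2595) = 1363/5564 = 0.24497.
SE = √(p̂(1−p̂)(1/n₁+1/n₂)) = √(0.24497·0.75503·0.00072217) = √(0.000133572) = 0.01156.
z = (0.26271 − 0.22466)/0.01156 = 0.03805/0.01156 = 3.292.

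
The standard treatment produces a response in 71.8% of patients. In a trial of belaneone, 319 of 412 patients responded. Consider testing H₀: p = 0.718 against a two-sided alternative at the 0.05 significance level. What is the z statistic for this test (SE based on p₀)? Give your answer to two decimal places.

p̂ = 319/412 ≈ 0.7743.
Standard error under H₀: √(0.718×0.282/412) = 0.0222.
z = (0.7743 − 0.718)/0.0222 = 0.0563/0.0222 = 2.54.
p-value = 2·P(Z > 2.538) ≈ 0.0111, so at α = 0.05 we reject H₀.

z = 2.54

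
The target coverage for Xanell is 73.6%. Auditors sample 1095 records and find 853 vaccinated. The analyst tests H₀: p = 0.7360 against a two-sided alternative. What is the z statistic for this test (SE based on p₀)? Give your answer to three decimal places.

p̂ = 853/1095 = 0.77900.
Standard error under H₀: √(0.736×0.264/1095) = 0.01332.
z = (0.77900 − 0.736)/0.01332 = 0.04300/0.01332 = 3.228.
p-value = 2·P(Z > 3.228) ≈ 0.0012.

z = 3.228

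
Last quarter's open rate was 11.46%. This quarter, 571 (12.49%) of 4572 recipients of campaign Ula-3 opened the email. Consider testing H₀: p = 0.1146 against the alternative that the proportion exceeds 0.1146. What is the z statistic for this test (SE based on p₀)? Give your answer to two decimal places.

z = 2.18

p̂ = 571/4572 = 0.12489.
Standard error under H₀: √(0.1146×0.8854/4572) = 0.00471.
z = (0.12489 − 0.1146)/0.00471 = 0.01029/0.00471 = 2.18.
p-value = P(Z > 2.184) ≈ 0.0145.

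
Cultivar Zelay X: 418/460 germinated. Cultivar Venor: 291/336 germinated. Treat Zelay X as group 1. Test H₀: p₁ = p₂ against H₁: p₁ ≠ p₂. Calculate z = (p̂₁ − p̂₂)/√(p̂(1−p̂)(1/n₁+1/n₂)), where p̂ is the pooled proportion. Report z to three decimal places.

z = 1.904

p̂₁ = 418/460 ≈ 0.90870, p̂₂ = 291/336 ≈ 0.86607.
Pooled p̂ = (418+291)/(460+336) = 709/796 = 0.89070.
SE = √(0.0973508 × 0.0051501) = 0.02239.
z = (0.90870 − 0.86607)/0.02239 = 0.04263/0.02239 = 1.904.
p-value = 2·P(Z > 1.904) ≈ 0.0570.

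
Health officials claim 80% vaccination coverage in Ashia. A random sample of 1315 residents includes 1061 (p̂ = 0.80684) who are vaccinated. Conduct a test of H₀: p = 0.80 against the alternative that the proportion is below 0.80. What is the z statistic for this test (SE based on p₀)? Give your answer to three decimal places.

p̂ = 1061/1315 = 0.80684.
Under H₀, SE = √(0.8·0.2/1315) = √(0.000121673) = 0.01103.
z = (0.80684 − 0.8)/0.01103 = 0.00684/0.01103 = 0.620.
p-value = P(Z < 0.620) ≈ 0.7325.

z = 0.620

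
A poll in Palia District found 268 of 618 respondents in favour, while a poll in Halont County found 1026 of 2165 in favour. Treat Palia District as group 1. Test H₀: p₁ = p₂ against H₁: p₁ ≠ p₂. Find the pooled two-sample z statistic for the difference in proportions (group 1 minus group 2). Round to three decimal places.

z = -1.769

p̂₁ = 268/618 = 0.43366, p̂₂ = 1026/2165 = 0.47390.
Pooled p̂ = (268+1026)/(618+2165) = 1294/2783 = 0.46497.
SE = √(0.248773 × 0.00208002) = 0.02275.
z = (0.43366 − 0.47390)/0.02275 = -0.04024/0.02275 = -1.769.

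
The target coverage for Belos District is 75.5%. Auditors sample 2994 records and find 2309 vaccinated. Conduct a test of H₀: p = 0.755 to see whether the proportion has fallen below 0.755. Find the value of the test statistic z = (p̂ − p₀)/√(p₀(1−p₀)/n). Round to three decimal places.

p̂ = 2309/2994 ≈ 0.77121.
Standard error under H₀: √(0.755×0.245/2994) = 0.00786.
z = (0.77121 − 0.755)/0.00786 = 0.01621/0.00786 = 2.062.

z = 2.062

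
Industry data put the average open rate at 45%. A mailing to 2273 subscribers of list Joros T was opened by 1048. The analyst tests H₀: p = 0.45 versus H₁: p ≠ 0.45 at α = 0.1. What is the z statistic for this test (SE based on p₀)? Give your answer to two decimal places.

z = 1.06

p̂ = 1048/2273 ≈ 0.46106.
SE = √(p₀(1−p₀)/n) = √(0.2475/2273) = 0.01043.
z = (0.46106 − 0.45)/0.01043 = 0.01106/0.01043 = 1.06.
p-value = 2·P(Z > 1.060) ≈ 0.2890. With α = 0.1, fail to reject H₀.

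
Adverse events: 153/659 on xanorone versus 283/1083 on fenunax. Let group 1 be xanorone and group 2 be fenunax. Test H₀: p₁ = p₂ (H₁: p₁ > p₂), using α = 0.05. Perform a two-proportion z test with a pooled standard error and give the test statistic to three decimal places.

z = -1.362

p̂₁ = 153/659 = 0.23217, p̂₂ = 283/1083 = 0.26131.
Pooled p̂ = (153+283)/(659+1083) = 436/1742 = 0.25029.
SE = √(0.187643 × 0.00244081) = 0.02140.
z = (0.23217 − 0.26131)/0.02140 = -0.02914/0.02140 = -1.362.
p-value = P(Z > -1.362) ≈ 0.9133; since p > α = 0.05, fail to reject H₀.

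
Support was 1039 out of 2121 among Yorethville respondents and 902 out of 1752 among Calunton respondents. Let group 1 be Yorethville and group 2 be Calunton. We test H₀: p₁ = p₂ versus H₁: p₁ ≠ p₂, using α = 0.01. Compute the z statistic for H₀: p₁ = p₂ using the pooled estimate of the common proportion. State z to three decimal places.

z = -1.547

p̂₁ = 1039/2121 = 0.489863, p̂₂ = 902/1752 = 0.514840.
Pooled p̂ = (1039+902)/(2121+1752) = 1941/3873 = 0.501162.
SE = √(p̂(1−p̂)(1/n₁+1/n₂)) = √(0.501162·0.498838·0.00104225) = √(0.000260562) = 0.016142.
z = (0.489863 − 0.514840)/0.016142 = -0.024977/0.016142 = -1.547.
p-value = 2·P(Z > 1.547) ≈ 0.1218; since p > α = 0.01, fail to reject H₀.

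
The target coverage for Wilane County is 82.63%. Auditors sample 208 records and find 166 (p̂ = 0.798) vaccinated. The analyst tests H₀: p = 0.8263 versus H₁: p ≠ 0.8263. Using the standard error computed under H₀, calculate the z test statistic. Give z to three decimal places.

p̂ = 166/208 = 0.79808.
SE = √(p₀(1−p₀)/n) = √(0.14353/208) = 0.02627.
z = (0.79808 − 0.8263)/0.02627 = -0.02822/0.02627 = -1.074.

z = -1.074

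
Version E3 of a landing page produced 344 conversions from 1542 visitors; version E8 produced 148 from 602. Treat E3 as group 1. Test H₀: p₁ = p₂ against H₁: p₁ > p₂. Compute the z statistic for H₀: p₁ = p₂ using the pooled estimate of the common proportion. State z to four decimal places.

p̂₁ = 344/1542 ≈ 0.2230869, p̂₂ = 148/602 ≈ 0.2458472.
Pooled p̂ = (344+148)/(1542+602) = 492/2144 = 0.2294776.
SE = √(p̂(1−p̂)(1/n₁+1/n₂)) = √(0.2294776·0.7705224·0.00230964) = √(0.000408385) = 0.0202085.
z = (0.2230869 − 0.2458472)/0.0202085 = -0.0227603/0.0202085 = -1.1263.
p-value = P(Z > -1.126) ≈ 0.8700.

z = -1.1263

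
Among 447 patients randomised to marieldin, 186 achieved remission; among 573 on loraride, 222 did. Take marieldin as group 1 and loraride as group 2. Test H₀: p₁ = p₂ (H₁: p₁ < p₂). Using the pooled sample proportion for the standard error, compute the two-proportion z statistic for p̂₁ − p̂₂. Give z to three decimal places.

p̂₁ = 186/447 = 0.416107, p̂₂ = 222/573 = 0.387435.
Pooled p̂ = (186+222)/(447+573) = 408/1020 = 0.400000.
SE = √(0.24 × 0.00398234) = 0.030915.
z = (0.416107 − 0.387435)/0.030915 = 0.028672/0.030915 = 0.927.
p-value = P(Z < 0.927) ≈ 0.8232.

z = 0.927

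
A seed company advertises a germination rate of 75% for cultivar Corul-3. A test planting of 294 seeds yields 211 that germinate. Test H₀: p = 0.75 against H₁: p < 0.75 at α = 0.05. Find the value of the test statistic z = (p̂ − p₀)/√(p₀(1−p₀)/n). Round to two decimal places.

p̂ = 211/294 ≈ 0.7177.
Standard error under H₀: √(0.75×0.25/294) = 0.0253.
z = (0.7177 − 0.75)/0.0253 = -0.0323/0.0253 = -1.28.
p-value = P(Z < -1.280) ≈ 0.1004, so at α = 0.05 we fail to reject H₀.

z = -1.28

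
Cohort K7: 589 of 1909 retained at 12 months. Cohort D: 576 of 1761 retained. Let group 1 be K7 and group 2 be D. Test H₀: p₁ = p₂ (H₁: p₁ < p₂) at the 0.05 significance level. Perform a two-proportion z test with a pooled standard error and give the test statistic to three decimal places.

z = -1.206

p̂₁ = 589/1909 ≈ 0.30854, p̂₂ = 576/1761 ≈ 0.32709.
Pooled p̂ = (589+576)/(1909+1761) = 1165/3670 = 0.31744.
SE = √(p̂(1−p̂)(1/n₁+1/n₂)) = √(0.31744·0.68256·0.00109169) = √(0.000236539) = 0.01538.
z = (0.30854 − 0.32709)/0.01538 = -0.01855/0.01538 = -1.206.
p-value = P(Z < -1.206) ≈ 0.1139, so at α = 0.05 we fail to reject H₀.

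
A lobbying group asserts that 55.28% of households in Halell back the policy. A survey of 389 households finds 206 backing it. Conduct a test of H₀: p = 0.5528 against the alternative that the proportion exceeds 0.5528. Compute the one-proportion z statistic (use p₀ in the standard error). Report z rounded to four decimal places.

p̂ = 206/389 ≈ 0.529563.
Under H₀, SE = √(0.5528·0.4472/389) = √(0.000635507) = 0.025209.
z = (0.529563 − 0.5528)/0.025209 = -0.023237/0.025209 = -0.9218.

z = -0.9218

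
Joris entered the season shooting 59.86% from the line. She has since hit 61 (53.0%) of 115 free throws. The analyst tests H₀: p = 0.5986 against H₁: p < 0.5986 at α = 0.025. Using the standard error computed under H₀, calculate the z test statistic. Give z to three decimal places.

z = -1.491

p̂ = 61/115 = 0.53043.
SE = √(p₀(1−p₀)/n) = √(0.24028/115) = 0.04571.
z = (0.53043 − 0.5986)/0.04571 = -0.06817/0.04571 = -1.491.
p-value = P(Z < -1.491) ≈ 0.0679. With α = 0.025, fail to reject H₀.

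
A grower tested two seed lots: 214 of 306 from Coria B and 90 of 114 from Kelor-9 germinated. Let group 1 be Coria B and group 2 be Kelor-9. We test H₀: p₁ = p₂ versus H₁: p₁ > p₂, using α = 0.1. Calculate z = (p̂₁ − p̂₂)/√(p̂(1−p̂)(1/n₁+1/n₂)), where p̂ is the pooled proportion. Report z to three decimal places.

z = -1.837

p̂₁ = 214/306 ≈ 0.69935, p̂₂ = 90/114 ≈ 0.78947.
Pooled p̂ = (214+90)/(306+114) = 304/420 = 0.72381.
SE = √(p̂(1−p̂)(1/n₁+1/n₂)) = √(0.72381·0.27619·0.0120399) = √(0.00240689) = 0.04906.
z = (0.69935 − 0.78947)/0.04906 = -0.09012/0.04906 = -1.837.
p-value = P(Z > -1.837) ≈ 0.9669; since p > α = 0.1, fail to reject H₀.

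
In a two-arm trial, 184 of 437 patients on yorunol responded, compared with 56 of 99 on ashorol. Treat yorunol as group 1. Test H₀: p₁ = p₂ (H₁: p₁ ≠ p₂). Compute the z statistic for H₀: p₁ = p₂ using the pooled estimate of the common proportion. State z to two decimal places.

p̂₁ = 184/437 = 0.4211, p̂₂ = 56/99 = 0.5657.
Pooled p̂ = (184+56)/(437+99) = 240/536 = 0.4478.
SE = √(0.247271 × 0.0123893) = 0.0553.
z = (0.4211 − 0.5657)/0.0553 = -0.1446/0.0553 = -2.61.

z = -2.61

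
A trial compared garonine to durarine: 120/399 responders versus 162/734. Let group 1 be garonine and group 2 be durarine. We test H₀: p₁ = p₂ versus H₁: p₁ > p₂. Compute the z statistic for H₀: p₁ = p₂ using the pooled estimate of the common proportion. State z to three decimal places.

z = 2.976

p̂₁ = 120/399 ≈ 0.300752, p̂₂ = 162/734 ≈ 0.220708.
Pooled p̂ = (120+162)/(399+734) = 282/1133 = 0.248897.
SE = √(p̂(1−p̂)(1/n₁+1/n₂)) = √(0.248897·0.751103·0.00386866) = √(0.000723236) = 0.026893.
z = (0.300752 − 0.220708)/0.026893 = 0.080044/0.026893 = 2.976.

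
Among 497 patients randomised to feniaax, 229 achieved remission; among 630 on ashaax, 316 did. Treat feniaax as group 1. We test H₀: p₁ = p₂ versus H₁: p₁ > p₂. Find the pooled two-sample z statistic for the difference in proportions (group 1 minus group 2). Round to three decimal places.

p̂₁ = 229/497 ≈ 0.46076, p̂₂ = 316/630 ≈ 0.50159.
Pooled p̂ = (229+316)/(497+630) = 545/1127 = 0.48358.
SE = √(0.249731 × 0.00359937) = 0.02998.
z = (0.46076 − 0.50159)/0.02998 = -0.04083/0.02998 = -1.362.
p-value = P(Z > -1.362) ≈ 0.9133.

z = -1.362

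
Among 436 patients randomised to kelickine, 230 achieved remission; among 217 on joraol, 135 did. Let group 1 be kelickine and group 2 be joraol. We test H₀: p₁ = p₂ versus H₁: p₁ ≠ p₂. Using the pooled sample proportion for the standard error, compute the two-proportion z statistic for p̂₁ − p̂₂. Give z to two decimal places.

p̂₁ = 230/436 ≈ 0.52752, p̂₂ = 135/217 ≈ 0.62212.
Pooled p̂ = (230+135)/(436+217) = 365/653 = 0.55896.
SE = √(p̂(1−p̂)(1/n₁+1/n₂)) = √(0.55896·0.44104·0.00690187) = √(0.00170148) = 0.04125.
z = (0.52752 − 0.62212)/0.04125 = -0.09460/0.04125 = -2.29.
p-value = 2·P(Z > 2.293) ≈ 0.0218.

z = -2.29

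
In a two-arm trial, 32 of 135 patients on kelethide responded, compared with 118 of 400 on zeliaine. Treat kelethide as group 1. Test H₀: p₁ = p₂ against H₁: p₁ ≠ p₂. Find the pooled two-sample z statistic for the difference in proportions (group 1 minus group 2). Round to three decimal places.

z = -1.296

p̂₁ = 32/135 = 0.23704, p̂₂ = 118/400 = 0.29500.
Pooled p̂ = (32+118)/(135+400) = 150/535 = 0.28037.
SE = √(p̂(1−p̂)(1/n₁+1/n₂)) = √(0.28037·0.71963·0.00990741) = √(0.00199896) = 0.04471.
z = (0.23704 − 0.29500)/0.04471 = -0.05796/0.04471 = -1.296.
p-value = 2·P(Z > 1.296) ≈ 0.1948.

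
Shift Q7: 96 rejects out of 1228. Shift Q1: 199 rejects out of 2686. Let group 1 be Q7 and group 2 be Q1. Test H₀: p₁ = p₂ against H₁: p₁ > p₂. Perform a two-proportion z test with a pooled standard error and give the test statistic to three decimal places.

p̂₁ = 96/1228 = 0.07818, p̂₂ = 199/2686 = 0.07409.
Pooled p̂ = (96+199)/(1228+2686) = 295/3914 = 0.07537.
SE = √(p̂(1−p̂)(1/n₁+1/n₂)) = √(0.07537·0.92463·0.00118663) = √(8.26962e-05) = 0.00909.
z = (0.07818 − 0.07409)/0.00909 = 0.00409/0.00909 = 0.450.

z = 0.450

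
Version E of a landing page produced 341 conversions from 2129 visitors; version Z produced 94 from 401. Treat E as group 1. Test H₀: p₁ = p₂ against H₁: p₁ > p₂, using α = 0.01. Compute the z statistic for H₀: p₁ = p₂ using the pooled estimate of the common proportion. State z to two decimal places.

p̂₁ = 341/2129 = 0.16017, p̂₂ = 94/401 = 0.23441.
Pooled p̂ = (341+94)/(2129+401) = 435/2530 = 0.17194.
SE = √(p̂(1−p̂)(1/n₁+1/n₂)) = √(0.17194·0.82806·0.00296347) = √(0.000421923) = 0.02054.
z = (0.16017 − 0.23441)/0.02054 = -0.07424/0.02054 = -3.61.
p-value = P(Z > -3.615) ≈ 0.9998. With α = 0.01, fail to reject H₀.

z = -3.61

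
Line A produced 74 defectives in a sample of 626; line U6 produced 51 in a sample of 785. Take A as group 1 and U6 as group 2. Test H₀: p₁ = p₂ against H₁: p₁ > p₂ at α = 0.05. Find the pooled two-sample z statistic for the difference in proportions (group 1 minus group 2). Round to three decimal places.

z = 3.497

p̂₁ = 74/626 ≈ 0.118211, p̂₂ = 51/785 ≈ 0.064968.
Pooled p̂ = (74+51)/(626+785) = 125/1411 = 0.088590.
SE = √(0.0807415 × 0.00287133) = 0.015226.
z = (0.118211 − 0.064968)/0.015226 = 0.053243/0.015226 = 3.497.
p-value = P(Z > 3.497) ≈ 0.0002. With α = 0.05, reject H₀.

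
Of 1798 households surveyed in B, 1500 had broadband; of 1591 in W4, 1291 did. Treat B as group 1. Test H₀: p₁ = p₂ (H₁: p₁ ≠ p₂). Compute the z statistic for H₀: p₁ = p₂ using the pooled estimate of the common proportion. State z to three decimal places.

z = 1.739

p̂₁ = 1500/1798 = 0.83426, p̂₂ = 1291/1591 = 0.81144.
Pooled p̂ = (1500+1291)/(1798+1591) = 2791/3389 = 0.82355.
SE = √(0.145317 × 0.00118471) = 0.01312.
z = (0.83426 − 0.81144)/0.01312 = 0.02282/0.01312 = 1.739.
p-value = 2·P(Z > 1.739) ≈ 0.0820.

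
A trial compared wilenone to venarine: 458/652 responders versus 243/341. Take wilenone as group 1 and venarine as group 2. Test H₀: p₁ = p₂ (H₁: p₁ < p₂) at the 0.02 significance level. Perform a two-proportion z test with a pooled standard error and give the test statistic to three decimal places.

z = -0.334

p̂₁ = 458/652 = 0.70245, p̂₂ = 243/341 = 0.71261.
Pooled p̂ = (458+243)/(652+341) = 701/993 = 0.70594.
SE = √(p̂(1−p̂)(1/n₁+1/n₂)) = √(0.70594·0.29406·0.00446629) = √(0.000927149) = 0.03045.
z = (0.70245 − 0.71261)/0.03045 = -0.01016/0.03045 = -0.334.
p-value = P(Z < -0.334) ≈ 0.3694, so at α = 0.02 we fail to reject H₀.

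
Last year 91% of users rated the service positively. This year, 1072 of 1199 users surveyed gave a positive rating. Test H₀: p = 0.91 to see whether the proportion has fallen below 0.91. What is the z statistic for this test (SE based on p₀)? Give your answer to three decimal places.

z = -1.926

p̂ = 1072/1199 = 0.894078.
SE = √(p₀(1−p₀)/n) = √(0.0819/1199) = 0.008265.
z = (0.894078 − 0.91)/0.008265 = -0.015922/0.008265 = -1.926.
p-value = P(Z < -1.926) ≈ 0.0270.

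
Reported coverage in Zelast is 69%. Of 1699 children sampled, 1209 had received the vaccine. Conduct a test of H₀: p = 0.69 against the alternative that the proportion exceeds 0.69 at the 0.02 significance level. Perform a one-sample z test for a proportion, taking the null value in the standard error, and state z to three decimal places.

p̂ = 1209/1699 = 0.71160.
Standard error under H₀: √(0.69×0.31/1699) = 0.01122.
z = (0.71160 − 0.69)/0.01122 = 0.02160/0.01122 = 1.925.
p-value = P(Z > 1.925) ≈ 0.0271; since p > α = 0.02, fail to reject H₀.

z = 1.925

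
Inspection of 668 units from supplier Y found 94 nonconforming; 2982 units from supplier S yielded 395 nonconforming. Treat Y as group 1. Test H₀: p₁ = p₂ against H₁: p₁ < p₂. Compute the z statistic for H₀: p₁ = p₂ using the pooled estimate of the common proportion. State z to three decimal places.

z = 0.566

p̂₁ = 94/668 ≈ 0.140719, p̂₂ = 395/2982 ≈ 0.132461.
Pooled p̂ = (94+395)/(668+2982) = 489/3650 = 0.133973.
SE = √(p̂(1−p̂)(1/n₁+1/n₂)) = √(0.133973·0.866027·0.00183235) = √(0.000212597) = 0.014581.
z = (0.140719 − 0.132461)/0.014581 = 0.008258/0.014581 = 0.566.
p-value = P(Z < 0.566) ≈ 0.7144.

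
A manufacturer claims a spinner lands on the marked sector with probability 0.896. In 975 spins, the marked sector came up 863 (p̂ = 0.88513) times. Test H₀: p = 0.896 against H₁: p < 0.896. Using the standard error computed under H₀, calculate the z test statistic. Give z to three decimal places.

z = -1.112

p̂ = 863/975 = 0.885128.
Under H₀, SE = √(0.896·0.104/975) = √(9.55733e-05) = 0.009776.
z = (0.885128 − 0.896)/0.009776 = -0.010872/0.009776 = -1.112.
p-value = P(Z < -1.112) ≈ 0.1331.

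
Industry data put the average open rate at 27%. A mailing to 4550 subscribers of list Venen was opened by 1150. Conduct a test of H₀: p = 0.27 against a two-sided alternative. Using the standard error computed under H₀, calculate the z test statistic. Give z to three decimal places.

p̂ = 1150/4550 ≈ 0.252747.
Under H₀, SE = √(0.27·0.73/4550) = √(4.33187e-05) = 0.006582.
z = (0.252747 − 0.27)/0.006582 = -0.017253/0.006582 = -2.621.

z = -2.621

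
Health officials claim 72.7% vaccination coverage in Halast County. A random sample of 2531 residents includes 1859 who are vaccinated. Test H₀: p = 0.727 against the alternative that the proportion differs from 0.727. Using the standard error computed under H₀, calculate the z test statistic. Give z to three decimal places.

p̂ = 1859/2531 = 0.734492.
Under H₀, SE = √(0.727·0.273/2531) = √(7.8416e-05) = 0.008855.
z = (0.734492 − 0.727)/0.008855 = 0.007492/0.008855 = 0.846.
Two-sided p-value ≈ 2·Φ(−0.846) = 0.3975.

z = 0.846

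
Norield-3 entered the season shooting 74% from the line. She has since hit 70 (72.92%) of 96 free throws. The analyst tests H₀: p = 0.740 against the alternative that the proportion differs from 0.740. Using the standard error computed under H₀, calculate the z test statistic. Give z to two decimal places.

z = -0.24

p̂ = 70/96 ≈ 0.7292.
Under H₀, SE = √(0.74·0.26/96) = √(0.00200417) = 0.0448.
z = (0.7292 − 0.74)/0.0448 = -0.0108/0.0448 = -0.24.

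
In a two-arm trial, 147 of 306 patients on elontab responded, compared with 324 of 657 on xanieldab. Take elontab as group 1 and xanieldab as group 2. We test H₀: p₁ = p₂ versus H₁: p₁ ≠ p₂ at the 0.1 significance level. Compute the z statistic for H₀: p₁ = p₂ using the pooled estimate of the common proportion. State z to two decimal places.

p̂₁ = 147/306 = 0.4804, p̂₂ = 324/657 = 0.4932.
Pooled p̂ = (147+324)/(306+657) = 471/963 = 0.4891.
SE = √(0.249881 × 0.00479004) = 0.0346.
z = (0.4804 − 0.4932)/0.0346 = -0.0128/0.0346 = -0.37.
p-value = 2·P(Z > 0.369) ≈ 0.7123. With α = 0.1, fail to reject H₀.

z = -0.37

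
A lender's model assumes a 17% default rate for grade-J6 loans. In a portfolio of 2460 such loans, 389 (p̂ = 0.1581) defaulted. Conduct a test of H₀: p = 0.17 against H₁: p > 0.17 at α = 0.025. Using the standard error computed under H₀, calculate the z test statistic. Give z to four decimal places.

z = -1.5673

p̂ = 389/2460 ≈ 0.1581301.
SE = √(p₀(1−p₀)/n) = √(0.1411/2460) = 0.0075735.
z = (0.1581301 − 0.17)/0.0075735 = -0.0118699/0.0075735 = -1.5673.
p-value = P(Z > -1.567) ≈ 0.9415; since p > α = 0.025, fail to reject H₀.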